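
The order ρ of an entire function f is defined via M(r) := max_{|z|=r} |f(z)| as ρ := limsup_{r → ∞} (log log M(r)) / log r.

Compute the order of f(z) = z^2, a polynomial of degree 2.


|f(z)| ≤ Σ|c_k|·r^k = O(r^2) as r → ∞. Polynomial growth is O(e^{r^ε}) for every ε > 0 (since r^2/e^{r^ε} → 0), so ρ ≤ ε for all ε > 0, i.e. ρ = 0. Every nonconstant polynomial has order 0.
Therefore ρ = 0.

Order ρ = 0.


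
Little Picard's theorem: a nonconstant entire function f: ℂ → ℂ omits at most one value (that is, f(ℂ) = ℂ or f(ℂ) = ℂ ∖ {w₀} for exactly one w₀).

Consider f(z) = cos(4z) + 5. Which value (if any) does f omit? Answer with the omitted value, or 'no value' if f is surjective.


Little Picard bounds the complement of f(ℂ) to at most one point.
cos is entire and surjective onto ℂ: for every w ∈ ℂ, cos(ζ) = w has a solution ζ ∈ ℂ (e.g., via the complex inverse arccos). With ζ = 4z this gives z = ζ/(4). Then 1·cos(4z) takes every value in 1·ℂ = ℂ, and adding 5 is a bijection of ℂ. So f is surjective and omits no value. (Note: only on the real line is cos bounded by [−1, 1].)

Omitted value: no value.


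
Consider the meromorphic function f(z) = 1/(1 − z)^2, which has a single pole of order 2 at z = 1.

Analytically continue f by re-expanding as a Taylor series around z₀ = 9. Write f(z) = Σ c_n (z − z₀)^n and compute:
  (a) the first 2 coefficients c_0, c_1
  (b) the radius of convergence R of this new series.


Let w = z − z₀, so z = z₀ + w.
Then 1 − z = 1 − (z₀ + w) = (1 − z₀) − w = -8 − w.
f(z) = 1/(-8 − w)^2 = (1/(-8)^2) · (1 − w/(-8))^{−2}.
By the binomial series (1−u)^{−2} = Σ_{n≥0} C(n+1, 1) u^n for |u|<1, with u = w/(-8):
  c_n = C(n+1, 1) / (-8)^(n+2).
  c_0 = 1/(-8)^2 = 1/64.
  c_1 = 2/(-8)^3 = -1/256.
The series is valid for |w/d| < 1, i.e. |z − z₀| < |d|.
Radius of convergence: R = |1 − z₀| = |-8| = 8 (distance from z₀ to the singularity z = 1).

c_0 = 1/64, c_1 = -1/256; R = 8.


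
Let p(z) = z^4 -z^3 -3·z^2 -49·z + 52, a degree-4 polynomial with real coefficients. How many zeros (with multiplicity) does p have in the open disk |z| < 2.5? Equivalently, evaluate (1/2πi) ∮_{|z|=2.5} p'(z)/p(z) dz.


The zeros of p are: (-2 + 3i), (-2 - 3i), 1, 4.
Their magnitudes are: 3.606, 3.606, 1, 4.
Zeros with |z| < R = 2.5: 1.
Count = 1.
By the argument principle, (1/2πi) ∮_{|z|=R} p'(z)/p(z) dz equals exactly this count.

Number of zeros inside |z| < 2.5: 1.


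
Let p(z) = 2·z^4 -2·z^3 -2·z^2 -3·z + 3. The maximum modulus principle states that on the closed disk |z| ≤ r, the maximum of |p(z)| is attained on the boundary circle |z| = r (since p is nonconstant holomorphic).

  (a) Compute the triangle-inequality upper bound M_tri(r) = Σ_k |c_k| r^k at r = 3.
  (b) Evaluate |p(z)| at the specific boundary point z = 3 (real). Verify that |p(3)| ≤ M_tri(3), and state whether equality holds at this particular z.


Coefficients: c_0 = 3, c_1 = -3, c_2 = -2, c_3 = -2, c_4 = 2. Radius r = 3.
Part (a). Triangle bound: M_tri(r) = Σ_k |c_k| r^k
  = |3|·3^0 + |-3|·3^1 + |-2|·3^2 + |-2|·3^3 + |2|·3^4
  = 3 + 9 + 18 + 54 + 162 = 246.
This bounds M(r) := max_{|z|=r} |p(z)| from above; equality holds iff all terms c_k z^k can be made to align in phase at a single z on |z|=r.
Part (b). At z = 3 (real, on the circle |z| = r):
  p(3) = (3)·3^0 + (-3)·3^1 + (-2)·3^2 + (-2)·3^3 + (2)·3^4 = 84.
  |p(3)| = 84.
Check: |p(3)| = 84 ≤ 246 = M_tri(3). ✓ Equality does not hold at z = 3 (the coefficients have mixed signs, so the terms do not all align in phase there).

M_tri(3) = 246; |p(3)| = 84; equality at z=3: no.


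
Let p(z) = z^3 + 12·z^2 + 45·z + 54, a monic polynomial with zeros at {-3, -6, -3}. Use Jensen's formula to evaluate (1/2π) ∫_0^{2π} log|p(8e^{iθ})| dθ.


Zeros: -6, -3, -3; r = 8.
Inside |z| < r: -6, -3, -3. Outside (|z| ≥ r): ∅.
p(0) = 54, so log|p(0)| = log(54) = 3.9890.
Apply Jensen: I(r) = log|p(0)| + Σ_k log(r/|z_k|), summed over zeros inside |z| < r.
  log(r/|z_k|) for z_k = -3: log(8/3) = 0.9808
  log(r/|z_k|) for z_k = -6: log(8/6) = 0.2877
  log(r/|z_k|) for z_k = -3: log(8/3) = 0.9808
Sum over inside zeros: 2.2493.
I(r) = log|p(0)| + (inside sum) = 3.9890 + 2.2493 = 6.2383.
Closed form (all zeros inside, monic): I(r) = n·log(r) = 3·log(8) = 6.2383. ✓

I(r) ≈ 6.2383.


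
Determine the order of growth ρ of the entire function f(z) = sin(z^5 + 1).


Write sin(w) = (e^{iw} ± e^{−iw})/(2 or 2i), so |sin(w)| ≤ e^{|w|}. With w = z^5 + 1, |w| ≤ 1r^5 + 1 on |z|=r, giving M(r) ≤ e^{1r^5 + 1} and ρ ≤ 5. For the lower bound, choose z on |z|=r with 1z^5 purely imaginary of modulus 1r^5; then |sin(z^5 + 1)| grows like e^{1r^5}/2, so ρ ≥ 5. Hence ρ = 5.
Therefore ρ = 5.

Order ρ = 5.


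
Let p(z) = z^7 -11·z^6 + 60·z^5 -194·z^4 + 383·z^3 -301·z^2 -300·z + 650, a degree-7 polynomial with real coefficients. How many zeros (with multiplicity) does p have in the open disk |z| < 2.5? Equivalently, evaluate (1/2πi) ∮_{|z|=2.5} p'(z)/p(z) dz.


The zeros of p are: (3 + 2i), (3 - 2i), -1, (2 + 1i), (2 - 1i), (1 + 3i), (1 - 3i).
Their magnitudes are: 3.606, 3.606, 1, 2.236, 2.236, 3.162, 3.162.
Zeros with |z| < R = 2.5: -1, (2 + 1i), (2 - 1i).
Count = 3.
By the argument principle, (1/2πi) ∮_{|z|=R} p'(z)/p(z) dz equals exactly this count.

Number of zeros inside |z| < 2.5: 3.


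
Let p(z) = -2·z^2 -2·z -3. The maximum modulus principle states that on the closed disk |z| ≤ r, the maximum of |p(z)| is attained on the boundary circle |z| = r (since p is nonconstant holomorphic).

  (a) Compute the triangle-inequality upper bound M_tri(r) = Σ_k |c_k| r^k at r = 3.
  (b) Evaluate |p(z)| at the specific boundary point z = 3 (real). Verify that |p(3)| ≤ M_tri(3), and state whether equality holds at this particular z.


Coefficients: c_0 = -3, c_1 = -2, c_2 = -2. Radius r = 3.
Part (a). Triangle bound: M_tri(r) = Σ_k |c_k| r^k
  = |-3|·3^0 + |-2|·3^1 + |-2|·3^2
  = 3 + 6 + 18 = 27.
This bounds M(r) := max_{|z|=r} |p(z)| from above; equality holds iff all terms c_k z^k can be made to align in phase at a single z on |z|=r.
Part (b). At z = 3 (real, on the circle |z| = r):
  p(3) = (-3)·3^0 + (-2)·3^1 + (-2)·3^2 = -27.
  |p(3)| = 27.
Since all nonzero coefficients share the same sign, |p(3)| = 27 = M_tri(3); the triangle bound is attained at z = 3, so in fact M(r) = 27.

M_tri(3) = 27; |p(3)| = 27; equality at z=3: yes.


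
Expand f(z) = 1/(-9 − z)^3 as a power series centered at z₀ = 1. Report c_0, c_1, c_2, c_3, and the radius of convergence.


Let w = z − z₀, so z = z₀ + w.
Then -9 − z = -9 − (z₀ + w) = (-9 − z₀) − w = -10 − w.
f(z) = 1/(-10 − w)^3 = (1/(-10)^3) · (1 − w/(-10))^{−3}.
By the binomial series (1−u)^{−3} = Σ_{n≥0} C(n+2, 2) u^n for |u|<1, with u = w/(-10):
  c_n = C(n+2, 2) / (-10)^(n+3).
  c_0 = 1/(-10)^3 = -1/1000.
  c_1 = 3/(-10)^4 = 3/10000.
  c_2 = 6/(-10)^5 = -3/50000.
  c_3 = 10/(-10)^6 = 1/100000.
The series is valid for |w/d| < 1, i.e. |z − z₀| < |d|.
Radius of convergence: R = |-9 − z₀| = |-10| = 10 (distance from z₀ to the singularity z = -9).

c_0 = -1/1000, c_1 = 3/10000, c_2 = -3/50000, c_3 = 1/100000; R = 10.


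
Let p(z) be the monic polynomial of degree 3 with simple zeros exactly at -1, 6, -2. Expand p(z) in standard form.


The polynomial is p(z) = ∏_{α ∈ S} (z − α), where S = {-1, 6, -2}.
Expanding the product yields: p(z) = z^3 -3·z^2 -16·z -12.
The resulting polynomial has degree 3 and real coefficients as required.

p(z) = z^3 -3·z^2 -16·z -12.


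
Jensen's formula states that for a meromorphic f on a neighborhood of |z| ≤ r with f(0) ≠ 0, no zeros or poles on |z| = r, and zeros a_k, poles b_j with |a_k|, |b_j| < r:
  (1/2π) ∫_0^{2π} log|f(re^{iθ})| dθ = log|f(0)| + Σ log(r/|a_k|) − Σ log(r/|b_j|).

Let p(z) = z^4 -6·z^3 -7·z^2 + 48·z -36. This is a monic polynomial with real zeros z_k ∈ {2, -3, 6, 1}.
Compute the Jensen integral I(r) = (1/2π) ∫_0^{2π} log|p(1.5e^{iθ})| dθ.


Zeros: -3, 1, 2, 6; r = 1.5.
Inside |z| < r: 1. Outside (|z| ≥ r): -3, 2, 6.
p(0) = -36, so log|p(0)| = log(36) = 3.5835.
Apply Jensen: I(r) = log|p(0)| + Σ_k log(r/|z_k|), summed over zeros inside |z| < r.
  log(r/|z_k|) for z_k = 1: log(1.5/1) = 0.4055
  Outside zeros (-3, 2, 6) contribute nothing to the Jensen sum.
Sum over inside zeros: 0.4055.
I(r) = log|p(0)| + (inside sum) = 3.5835 + 0.4055 = 3.9890.
Note: since some zeros are outside |z| ≤ r, the simplified n·log(r) form does NOT apply — only the inside zeros contribute.

I(r) ≈ 3.9890.


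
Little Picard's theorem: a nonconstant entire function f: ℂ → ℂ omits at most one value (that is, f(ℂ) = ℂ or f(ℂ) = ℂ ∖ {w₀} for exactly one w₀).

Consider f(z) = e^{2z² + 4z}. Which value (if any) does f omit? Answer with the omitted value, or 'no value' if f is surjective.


Little Picard bounds the complement of f(ℂ) to at most one point.
The exponent g(z) = 2z² + 4z is a nonconstant polynomial, hence surjective onto ℂ. So e^{g(z)} takes every value in {e^w : w ∈ ℂ} = ℂ ∖ {0}. Adding 0 shifts the range to ℂ ∖ {0}. f omits exactly 0.

Omitted value: 0.


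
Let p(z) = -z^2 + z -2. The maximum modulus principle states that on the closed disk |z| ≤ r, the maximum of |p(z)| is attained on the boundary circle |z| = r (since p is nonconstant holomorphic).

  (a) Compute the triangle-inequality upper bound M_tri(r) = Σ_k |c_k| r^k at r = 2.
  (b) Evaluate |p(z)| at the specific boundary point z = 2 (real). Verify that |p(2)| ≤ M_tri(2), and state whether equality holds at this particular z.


Coefficients: c_0 = -2, c_1 = 1, c_2 = -1. Radius r = 2.
Part (a). Triangle bound: M_tri(r) = Σ_k |c_k| r^k
  = |-2|·2^0 + |1|·2^1 + |-1|·2^2
  = 2 + 2 + 4 = 8.
This bounds M(r) := max_{|z|=r} |p(z)| from above; equality holds iff all terms c_k z^k can be made to align in phase at a single z on |z|=r.
Part (b). At z = 2 (real, on the circle |z| = r):
  p(2) = (-2)·2^0 + (1)·2^1 + (-1)·2^2 = -4.
  |p(2)| = 4.
Check: |p(2)| = 4 ≤ 8 = M_tri(2). ✓ Equality does not hold at z = 2 (the coefficients have mixed signs, so the terms do not all align in phase there).

M_tri(2) = 8; |p(2)| = 4; equality at z=2: no.


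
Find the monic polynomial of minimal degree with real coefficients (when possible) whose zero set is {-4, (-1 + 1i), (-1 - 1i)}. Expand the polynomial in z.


The polynomial is p(z) = ∏_{α ∈ S} (z − α), where S = {-4, (-1 + 1i), (-1 - 1i)}.
Expanding the product yields: p(z) = z^3 + 6·z^2 + 10·z + 8.
Note conjugate pairs combine to real quadratics: (z − (-1+1i))(z − (-1−1i)) = z² + 2z + 2.
The resulting polynomial has degree 3 and real coefficients as required.

p(z) = z^3 + 6·z^2 + 10·z + 8.


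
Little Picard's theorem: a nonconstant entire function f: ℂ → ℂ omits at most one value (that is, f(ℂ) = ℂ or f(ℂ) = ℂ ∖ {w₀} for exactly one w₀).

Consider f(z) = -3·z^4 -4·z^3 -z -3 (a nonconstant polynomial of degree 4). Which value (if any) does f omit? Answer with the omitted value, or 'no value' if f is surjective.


Little Picard bounds the complement of f(ℂ) to at most one point.
For every w ∈ ℂ, the equation p(z) − w = 0 is a nonconstant polynomial in z and hence has at least one root by the fundamental theorem of algebra. So p is surjective onto ℂ, omitting no value.

Omitted value: no value.


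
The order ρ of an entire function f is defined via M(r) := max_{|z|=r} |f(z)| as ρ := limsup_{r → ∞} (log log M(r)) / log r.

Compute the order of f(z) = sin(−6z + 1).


sin(w) is a linear combination of e^{iw} and e^{−iw} (or e^w, e^{−w} in the hyperbolic case), so |sin(w)| ≤ e^{|w|}. With w = −6z + 1, |w| ≤ 6|z| + 1 = 6r + 1 on |z| = r, giving M(r) ≤ e^{6r + 1}, so ρ ≤ 1. On a suitable ray (z = it for sin/cos; z = t for sinh/cosh, t real → ∞), |sin(−6z + 1)| grows like e^{6|t|}/2, so ρ ≥ 1. Hence ρ = 1.
Therefore ρ = 1.

Order ρ = 1.


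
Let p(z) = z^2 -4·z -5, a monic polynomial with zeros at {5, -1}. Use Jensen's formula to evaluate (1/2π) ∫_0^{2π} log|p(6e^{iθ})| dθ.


Zeros: -1, 5; r = 6.
Inside |z| < r: -1, 5. Outside (|z| ≥ r): ∅.
p(0) = -5, so log|p(0)| = log(5) = 1.6094.
Apply Jensen: I(r) = log|p(0)| + Σ_k log(r/|z_k|), summed over zeros inside |z| < r.
  log(r/|z_k|) for z_k = 5: log(6/5) = 0.1823
  log(r/|z_k|) for z_k = -1: log(6/1) = 1.7918
Sum over inside zeros: 1.9741.
I(r) = log|p(0)| + (inside sum) = 1.6094 + 1.9741 = 3.5835.
Closed form (all zeros inside, monic): I(r) = n·log(r) = 2·log(6) = 3.5835. ✓

I(r) ≈ 3.5835.


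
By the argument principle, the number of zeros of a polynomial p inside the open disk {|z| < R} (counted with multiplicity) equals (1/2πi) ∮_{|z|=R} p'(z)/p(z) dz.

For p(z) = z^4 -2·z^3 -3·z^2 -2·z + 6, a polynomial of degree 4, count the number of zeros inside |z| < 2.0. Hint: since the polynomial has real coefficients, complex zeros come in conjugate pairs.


The zeros of p are: (-1 + 1i), (-1 - 1i), 3, 1.
Their magnitudes are: 1.414, 1.414, 3, 1.
Zeros with |z| < R = 2.0: (-1 + 1i), (-1 - 1i), 1.
Count = 3.
By the argument principle, (1/2πi) ∮_{|z|=R} p'(z)/p(z) dz equals exactly this count.

Number of zeros inside |z| < 2.0: 3.


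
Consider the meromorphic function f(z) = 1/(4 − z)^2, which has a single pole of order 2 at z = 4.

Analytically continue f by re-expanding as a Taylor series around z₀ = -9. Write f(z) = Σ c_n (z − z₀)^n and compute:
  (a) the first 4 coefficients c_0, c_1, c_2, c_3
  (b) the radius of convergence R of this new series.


Let w = z − z₀, so z = z₀ + w.
Then 4 − z = 4 − (z₀ + w) = (4 − z₀) − w = 13 − w.
f(z) = 1/(13 − w)^2 = (1/(13)^2) · (1 − w/(13))^{−2}.
By the binomial series (1−u)^{−2} = Σ_{n≥0} C(n+1, 1) u^n for |u|<1, with u = w/(13):
  c_n = C(n+1, 1) / (13)^(n+2).
  c_0 = 1/(13)^2 = 1/169.
  c_1 = 2/(13)^3 = 2/2197.
  c_2 = 3/(13)^4 = 3/28561.
  c_3 = 4/(13)^5 = 4/371293.
The series is valid for |w/d| < 1, i.e. |z − z₀| < |d|.
Radius of convergence: R = |4 − z₀| = |13| = 13 (distance from z₀ to the singularity z = 4).

c_0 = 1/169, c_1 = 2/2197, c_2 = 3/28561, c_3 = 4/371293; R = 13.


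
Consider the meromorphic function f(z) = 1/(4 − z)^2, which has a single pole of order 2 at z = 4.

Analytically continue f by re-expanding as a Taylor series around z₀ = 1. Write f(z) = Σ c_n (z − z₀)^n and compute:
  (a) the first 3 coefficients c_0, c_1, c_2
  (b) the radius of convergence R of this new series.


Let w = z − z₀, so z = z₀ + w.
Then 4 − z = 4 − (z₀ + w) = (4 − z₀) − w = 3 − w.
f(z) = 1/(3 − w)^2 = (1/(3)^2) · (1 − w/(3))^{−2}.
By the binomial series (1−u)^{−2} = Σ_{n≥0} C(n+1, 1) u^n for |u|<1, with u = w/(3):
  c_n = C(n+1, 1) / (3)^(n+2).
  c_0 = 1/(3)^2 = 1/9.
  c_1 = 2/(3)^3 = 2/27.
  c_2 = 3/(3)^4 = 1/27.
The series is valid for |w/d| < 1, i.e. |z − z₀| < |d|.
Radius of convergence: R = |4 − z₀| = |3| = 3 (distance from z₀ to the singularity z = 4).

c_0 = 1/9, c_1 = 2/27, c_2 = 1/27; R = 3.


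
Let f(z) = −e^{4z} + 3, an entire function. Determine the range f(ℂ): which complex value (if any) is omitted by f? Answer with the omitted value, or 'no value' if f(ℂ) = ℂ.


Little Picard bounds the complement of f(ℂ) to at most one point.
e^{4z} is never zero on ℂ, so -1·e^{4z} takes every value in ℂ ∖ {0}. Adding 3 shifts the range to ℂ ∖ {3}. Thus f omits exactly the value 3.

Omitted value: 3.


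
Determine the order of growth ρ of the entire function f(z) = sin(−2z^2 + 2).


Write sin(w) = (e^{iw} ± e^{−iw})/(2 or 2i), so |sin(w)| ≤ e^{|w|}. With w = −2z^2 + 2, |w| ≤ 2r^2 + 2 on |z|=r, giving M(r) ≤ e^{2r^2 + 2} and ρ ≤ 2. For the lower bound, choose z on |z|=r with -2z^2 purely imaginary of modulus 2r^2; then |sin(−2z^2 + 2)| grows like e^{2r^2}/2, so ρ ≥ 2. Hence ρ = 2.
Therefore ρ = 2.

Order ρ = 2.


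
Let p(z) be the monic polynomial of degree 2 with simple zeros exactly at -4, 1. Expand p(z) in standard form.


The polynomial is p(z) = ∏_{α ∈ S} (z − α), where S = {-4, 1}.
Expanding the product yields: p(z) = z^2 + 3·z -4.
The resulting polynomial has degree 2 and real coefficients as required.

p(z) = z^2 + 3·z -4.


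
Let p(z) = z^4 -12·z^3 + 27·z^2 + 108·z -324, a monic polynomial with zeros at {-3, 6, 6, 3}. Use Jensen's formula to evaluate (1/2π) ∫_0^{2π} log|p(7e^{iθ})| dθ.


Zeros: -3, 3, 6, 6; r = 7.
Inside |z| < r: -3, 3, 6, 6. Outside (|z| ≥ r): ∅.
p(0) = -324, so log|p(0)| = log(324) = 5.7807.
Apply Jensen: I(r) = log|p(0)| + Σ_k log(r/|z_k|), summed over zeros inside |z| < r.
  log(r/|z_k|) for z_k = -3: log(7/3) = 0.8473
  log(r/|z_k|) for z_k = 6: log(7/6) = 0.1542
  log(r/|z_k|) for z_k = 6: log(7/6) = 0.1542
  log(r/|z_k|) for z_k = 3: log(7/3) = 0.8473
Sum over inside zeros: 2.0029.
I(r) = log|p(0)| + (inside sum) = 5.7807 + 2.0029 = 7.7836.
Closed form (all zeros inside, monic): I(r) = n·log(r) = 4·log(7) = 7.7836. ✓

I(r) ≈ 7.7836.


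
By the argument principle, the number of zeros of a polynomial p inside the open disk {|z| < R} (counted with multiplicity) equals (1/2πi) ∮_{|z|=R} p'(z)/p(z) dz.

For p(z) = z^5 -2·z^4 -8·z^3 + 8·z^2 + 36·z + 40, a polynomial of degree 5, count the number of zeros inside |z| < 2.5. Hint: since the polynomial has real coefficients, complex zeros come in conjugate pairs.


The zeros of p are: (-1 + 1i), (-1 - 1i), -2, (3 + 1i), (3 - 1i).
Their magnitudes are: 1.414, 1.414, 2, 3.162, 3.162.
Zeros with |z| < R = 2.5: (-1 + 1i), (-1 - 1i), -2.
Count = 3.
By the argument principle, (1/2πi) ∮_{|z|=R} p'(z)/p(z) dz equals exactly this count.

Number of zeros inside |z| < 2.5: 3.


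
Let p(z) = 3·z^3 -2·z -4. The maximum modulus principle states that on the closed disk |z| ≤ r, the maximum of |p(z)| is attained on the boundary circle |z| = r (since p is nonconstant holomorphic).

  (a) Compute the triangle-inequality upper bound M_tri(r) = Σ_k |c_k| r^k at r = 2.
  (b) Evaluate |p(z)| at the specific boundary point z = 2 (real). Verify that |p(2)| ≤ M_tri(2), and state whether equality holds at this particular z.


Coefficients: c_0 = -4, c_1 = -2, c_2 = 0, c_3 = 3. Radius r = 2.
Part (a). Triangle bound: M_tri(r) = Σ_k |c_k| r^k
  = |-4|·2^0 + |-2|·2^1 + |0|·2^2 + |3|·2^3
  = 4 + 4 + 0 + 24 = 32.
This bounds M(r) := max_{|z|=r} |p(z)| from above; equality holds iff all terms c_k z^k can be made to align in phase at a single z on |z|=r.
Part (b). At z = 2 (real, on the circle |z| = r):
  p(2) = (-4)·2^0 + (-2)·2^1 + (0)·2^2 + (3)·2^3 = 16.
  |p(2)| = 16.
Check: |p(2)| = 16 ≤ 32 = M_tri(2). ✓ Equality does not hold at z = 2 (the coefficients have mixed signs, so the terms do not all align in phase there).

M_tri(2) = 32; |p(2)| = 16; equality at z=2: no.


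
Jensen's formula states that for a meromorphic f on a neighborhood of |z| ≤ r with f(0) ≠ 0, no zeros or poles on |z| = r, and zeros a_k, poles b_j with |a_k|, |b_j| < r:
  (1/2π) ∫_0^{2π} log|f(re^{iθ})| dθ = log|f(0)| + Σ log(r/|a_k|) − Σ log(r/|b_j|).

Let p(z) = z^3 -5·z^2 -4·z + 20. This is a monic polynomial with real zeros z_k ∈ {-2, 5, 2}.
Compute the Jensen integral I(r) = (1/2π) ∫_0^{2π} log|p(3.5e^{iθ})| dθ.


Zeros: -2, 2, 5; r = 3.5.
Inside |z| < r: -2, 2. Outside (|z| ≥ r): 5.
p(0) = 20, so log|p(0)| = log(20) = 2.9957.
Apply Jensen: I(r) = log|p(0)| + Σ_k log(r/|z_k|), summed over zeros inside |z| < r.
  log(r/|z_k|) for z_k = -2: log(3.5/2) = 0.5596
  log(r/|z_k|) for z_k = 2: log(3.5/2) = 0.5596
  Outside zeros (5) contribute nothing to the Jensen sum.
Sum over inside zeros: 1.1192.
I(r) = log|p(0)| + (inside sum) = 2.9957 + 1.1192 = 4.1150.
Note: since some zeros are outside |z| ≤ r, the simplified n·log(r) form does NOT apply — only the inside zeros contribute.

I(r) ≈ 4.1150.


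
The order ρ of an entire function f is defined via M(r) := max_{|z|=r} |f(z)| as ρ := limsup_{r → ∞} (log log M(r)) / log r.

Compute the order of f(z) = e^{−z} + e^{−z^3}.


Each summand is entire of order 1 and 3 respectively (as in the single-exponential case). The order of a sum is at most the max of the orders, so ρ ≤ 3. For the lower bound: on |z|=r choose arg z so that -1z^3 is real positive; then |e^{-1z^3}| = e^{1r^3} while |e^{-1z}| ≤ e^{1r^1} = o(e^{1r^3}). So |f| ≥ e^{1r^3}(1 − o(1)) and ρ ≥ 3. Hence ρ = max(1, 3) = 3.
Therefore ρ = 3.

Order ρ = 3.


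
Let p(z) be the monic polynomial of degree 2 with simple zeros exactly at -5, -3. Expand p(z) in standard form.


The polynomial is p(z) = ∏_{α ∈ S} (z − α), where S = {-5, -3}.
Expanding the product yields: p(z) = z^2 + 8·z + 15.
The resulting polynomial has degree 2 and real coefficients as required.

p(z) = z^2 + 8·z + 15.


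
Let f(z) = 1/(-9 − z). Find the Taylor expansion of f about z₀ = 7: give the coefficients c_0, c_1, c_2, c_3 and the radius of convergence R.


Let w = z − z₀, so z = z₀ + w.
Then -9 − z = -9 − (z₀ + w) = (-9 − z₀) − w = -16 − w.
f(z) = 1/(-16 − w) = (1/(-16)) · 1/(1 − w/(-16)) = Σ_{n≥0} w^n / (-16)^(n+1).
So c_n = 1/(-16)^(n+1):
  c_0 = 1/(-16)^1 = -1/16.
  c_1 = 1/(-16)^2 = 1/256.
  c_2 = 1/(-16)^3 = -1/4096.
  c_3 = 1/(-16)^4 = 1/65536.
The series is valid for |w/d| < 1, i.e. |z − z₀| < |d|.
Radius of convergence: R = |-9 − z₀| = |-16| = 16 (distance from z₀ to the singularity z = -9).

c_0 = -1/16, c_1 = 1/256, c_2 = -1/4096, c_3 = 1/65536; R = 16.


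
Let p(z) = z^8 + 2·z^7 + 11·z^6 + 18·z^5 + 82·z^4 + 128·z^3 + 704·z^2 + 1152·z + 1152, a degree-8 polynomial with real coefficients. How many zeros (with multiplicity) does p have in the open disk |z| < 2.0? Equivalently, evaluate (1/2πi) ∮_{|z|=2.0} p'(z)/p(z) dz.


The zeros of p are: (-1 + 1i), (-1 - 1i), (0 + 3i), (0 - 3i), (2 + 2i), (2 - 2i), (-2 + 2i), (-2 - 2i).
Their magnitudes are: 1.414, 1.414, 3, 3, 2.828, 2.828, 2.828, 2.828.
Zeros with |z| < R = 2.0: (-1 + 1i), (-1 - 1i).
Count = 2.
By the argument principle, (1/2πi) ∮_{|z|=R} p'(z)/p(z) dz equals exactly this count.

Number of zeros inside |z| < 2.0: 2.


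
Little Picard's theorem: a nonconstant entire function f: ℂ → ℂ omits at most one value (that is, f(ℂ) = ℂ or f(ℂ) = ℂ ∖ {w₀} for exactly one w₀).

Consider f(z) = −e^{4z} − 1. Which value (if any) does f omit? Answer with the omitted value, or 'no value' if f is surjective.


Little Picard bounds the complement of f(ℂ) to at most one point.
e^{4z} is never zero on ℂ, so -1·e^{4z} takes every value in ℂ ∖ {0}. Adding -1 shifts the range to ℂ ∖ {-1}. Thus f omits exactly the value -1.

Omitted value: -1.


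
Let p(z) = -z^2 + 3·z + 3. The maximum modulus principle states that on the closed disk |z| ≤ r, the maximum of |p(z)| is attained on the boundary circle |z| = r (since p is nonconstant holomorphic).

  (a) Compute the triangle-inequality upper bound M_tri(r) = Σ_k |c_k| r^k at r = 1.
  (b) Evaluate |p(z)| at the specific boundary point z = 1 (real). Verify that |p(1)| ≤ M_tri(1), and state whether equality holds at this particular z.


Coefficients: c_0 = 3, c_1 = 3, c_2 = -1. Radius r = 1.
Part (a). Triangle bound: M_tri(r) = Σ_k |c_k| r^k
  = |3|·1^0 + |3|·1^1 + |-1|·1^2
  = 3 + 3 + 1 = 7.
This bounds M(r) := max_{|z|=r} |p(z)| from above; equality holds iff all terms c_k z^k can be made to align in phase at a single z on |z|=r.
Part (b). At z = 1 (real, on the circle |z| = r):
  p(1) = (3)·1^0 + (3)·1^1 + (-1)·1^2 = 5.
  |p(1)| = 5.
Check: |p(1)| = 5 ≤ 7 = M_tri(1). ✓ Equality does not hold at z = 1 (the coefficients have mixed signs, so the terms do not all align in phase there).

M_tri(1) = 7; |p(1)| = 5; equality at z=1: no.


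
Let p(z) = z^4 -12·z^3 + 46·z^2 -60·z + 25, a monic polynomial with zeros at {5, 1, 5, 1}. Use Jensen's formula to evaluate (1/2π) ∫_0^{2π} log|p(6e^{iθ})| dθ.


Zeros: 1, 1, 5, 5; r = 6.
Inside |z| < r: 1, 1, 5, 5. Outside (|z| ≥ r): ∅.
p(0) = 25, so log|p(0)| = log(25) = 3.2189.
Apply Jensen: I(r) = log|p(0)| + Σ_k log(r/|z_k|), summed over zeros inside |z| < r.
  log(r/|z_k|) for z_k = 5: log(6/5) = 0.1823
  log(r/|z_k|) for z_k = 1: log(6/1) = 1.7918
  log(r/|z_k|) for z_k = 5: log(6/5) = 0.1823
  log(r/|z_k|) for z_k = 1: log(6/1) = 1.7918
Sum over inside zeros: 3.9482.
I(r) = log|p(0)| + (inside sum) = 3.2189 + 3.9482 = 7.1670.
Closed form (all zeros inside, monic): I(r) = n·log(r) = 4·log(6) = 7.1670. ✓

I(r) ≈ 7.1670.


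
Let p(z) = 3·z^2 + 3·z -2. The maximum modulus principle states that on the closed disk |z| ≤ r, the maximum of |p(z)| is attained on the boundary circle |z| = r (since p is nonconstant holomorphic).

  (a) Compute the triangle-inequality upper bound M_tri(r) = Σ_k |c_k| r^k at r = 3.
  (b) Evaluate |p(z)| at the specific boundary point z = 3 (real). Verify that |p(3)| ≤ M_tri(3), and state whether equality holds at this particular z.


Coefficients: c_0 = -2, c_1 = 3, c_2 = 3. Radius r = 3.
Part (a). Triangle bound: M_tri(r) = Σ_k |c_k| r^k
  = |-2|·3^0 + |3|·3^1 + |3|·3^2
  = 2 + 9 + 27 = 38.
This bounds M(r) := max_{|z|=r} |p(z)| from above; equality holds iff all terms c_k z^k can be made to align in phase at a single z on |z|=r.
Part (b). At z = 3 (real, on the circle |z| = r):
  p(3) = (-2)·3^0 + (3)·3^1 + (3)·3^2 = 34.
  |p(3)| = 34.
Check: |p(3)| = 34 ≤ 38 = M_tri(3). ✓ Equality does not hold at z = 3 (the coefficients have mixed signs, so the terms do not all align in phase there).

M_tri(3) = 38; |p(3)| = 34; equality at z=3: no.


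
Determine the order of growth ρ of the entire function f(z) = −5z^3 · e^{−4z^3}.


M(r) = max_{|z|=r} |-5|·|z|^3·|e^{−4z^3}| = 5·r^3 · e^{4r^3} (the factors attain their maxima compatibly on |z|=r). Then log M(r) = log 5 + 3·log r + 4r^3, dominated by the last term, so log log M(r) ~ 3·log r. The polynomial factor -5z^3 contributes only a log r term and does not affect the order. ρ = 3.
Therefore ρ = 3.

Order ρ = 3.


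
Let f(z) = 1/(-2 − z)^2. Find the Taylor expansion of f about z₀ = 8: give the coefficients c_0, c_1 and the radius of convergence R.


Let w = z − z₀, so z = z₀ + w.
Then -2 − z = -2 − (z₀ + w) = (-2 − z₀) − w = -10 − w.
f(z) = 1/(-10 − w)^2 = (1/(-10)^2) · (1 − w/(-10))^{−2}.
By the binomial series (1−u)^{−2} = Σ_{n≥0} C(n+1, 1) u^n for |u|<1, with u = w/(-10):
  c_n = C(n+1, 1) / (-10)^(n+2).
  c_0 = 1/(-10)^2 = 1/100.
  c_1 = 2/(-10)^3 = -1/500.
The series is valid for |w/d| < 1, i.e. |z − z₀| < |d|.
Radius of convergence: R = |-2 − z₀| = |-10| = 10 (distance from z₀ to the singularity z = -2).

c_0 = 1/100, c_1 = -1/500; R = 10.


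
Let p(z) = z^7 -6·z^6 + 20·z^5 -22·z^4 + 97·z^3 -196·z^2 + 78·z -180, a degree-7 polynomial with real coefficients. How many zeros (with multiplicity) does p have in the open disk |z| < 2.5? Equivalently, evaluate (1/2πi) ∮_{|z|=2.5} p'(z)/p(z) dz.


The zeros of p are: (-1 + 2i), (-1 - 2i), (3 + 3i), (3 - 3i), (0 + 1i), (0 - 1i), 2.
Their magnitudes are: 2.236, 2.236, 4.243, 4.243, 1, 1, 2.
Zeros with |z| < R = 2.5: (-1 + 2i), (-1 - 2i), (0 + 1i), (0 - 1i), 2.
Count = 5.
By the argument principle, (1/2πi) ∮_{|z|=R} p'(z)/p(z) dz equals exactly this count.

Number of zeros inside |z| < 2.5: 5.


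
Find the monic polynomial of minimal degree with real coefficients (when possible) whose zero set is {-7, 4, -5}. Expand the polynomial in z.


The polynomial is p(z) = ∏_{α ∈ S} (z − α), where S = {-7, 4, -5}.
Expanding the product yields: p(z) = z^3 + 8·z^2 -13·z -140.
The resulting polynomial has degree 3 and real coefficients as required.

p(z) = z^3 + 8·z^2 -13·z -140.


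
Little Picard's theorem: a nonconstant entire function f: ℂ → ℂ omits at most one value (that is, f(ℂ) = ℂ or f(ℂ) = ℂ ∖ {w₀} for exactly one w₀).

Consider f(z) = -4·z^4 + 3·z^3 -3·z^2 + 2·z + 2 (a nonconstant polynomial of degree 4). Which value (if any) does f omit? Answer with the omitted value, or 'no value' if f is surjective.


Little Picard bounds the complement of f(ℂ) to at most one point.
For every w ∈ ℂ, the equation p(z) − w = 0 is a nonconstant polynomial in z and hence has at least one root by the fundamental theorem of algebra. So p is surjective onto ℂ, omitting no value.

Omitted value: no value.


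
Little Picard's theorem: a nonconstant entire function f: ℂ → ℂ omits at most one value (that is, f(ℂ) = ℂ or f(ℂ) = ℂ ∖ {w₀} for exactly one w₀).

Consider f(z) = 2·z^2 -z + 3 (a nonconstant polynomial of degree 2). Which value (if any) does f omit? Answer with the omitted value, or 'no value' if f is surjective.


Little Picard bounds the complement of f(ℂ) to at most one point.
For every w ∈ ℂ, the equation p(z) − w = 0 is a nonconstant polynomial in z and hence has at least one root by the fundamental theorem of algebra. So p is surjective onto ℂ, omitting no value.

Omitted value: no value.


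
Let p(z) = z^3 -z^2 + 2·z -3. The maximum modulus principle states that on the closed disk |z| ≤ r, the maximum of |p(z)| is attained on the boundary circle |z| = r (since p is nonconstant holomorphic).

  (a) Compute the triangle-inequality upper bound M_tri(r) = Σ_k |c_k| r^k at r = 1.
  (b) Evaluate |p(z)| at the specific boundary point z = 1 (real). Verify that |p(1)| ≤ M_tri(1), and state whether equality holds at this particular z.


Coefficients: c_0 = -3, c_1 = 2, c_2 = -1, c_3 = 1. Radius r = 1.
Part (a). Triangle bound: M_tri(r) = Σ_k |c_k| r^k
  = |-3|·1^0 + |2|·1^1 + |-1|·1^2 + |1|·1^3
  = 3 + 2 + 1 + 1 = 7.
This bounds M(r) := max_{|z|=r} |p(z)| from above; equality holds iff all terms c_k z^k can be made to align in phase at a single z on |z|=r.
Part (b). At z = 1 (real, on the circle |z| = r):
  p(1) = (-3)·1^0 + (2)·1^1 + (-1)·1^2 + (1)·1^3 = -1.
  |p(1)| = 1.
Check: |p(1)| = 1 ≤ 7 = M_tri(1). ✓ Equality does not hold at z = 1 (the coefficients have mixed signs, so the terms do not all align in phase there).

M_tri(1) = 7; |p(1)| = 1; equality at z=1: no.


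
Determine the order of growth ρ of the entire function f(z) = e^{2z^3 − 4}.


|e^{2z^3 − 4}| = e^{Re(2·z^3) + -4} ≤ e^{2|z|^3 + -4} = e^{2r^3 + -4} on |z| = r, so ρ ≤ 3. Choosing z on |z|=r so that 2·z^3 is real positive (always possible by picking arg z appropriately) gives |f(z)| = e^{2r^3 + -4}, matching the bound. The additive constant -4 does not affect log log M(r) ~ 3·log r. Hence ρ = 3.
Therefore ρ = 3.

Order ρ = 3.


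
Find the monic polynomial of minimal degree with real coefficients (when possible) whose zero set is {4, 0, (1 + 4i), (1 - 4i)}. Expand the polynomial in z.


The polynomial is p(z) = ∏_{α ∈ S} (z − α), where S = {4, 0, (1 + 4i), (1 - 4i)}.
Expanding the product yields: p(z) = z^4 -6·z^3 + 25·z^2 -68·z.
Note conjugate pairs combine to real quadratics: (z − (1+4i))(z − (1−4i)) = z² − 2z + 17.
The resulting polynomial has degree 4 and real coefficients as required.

p(z) = z^4 -6·z^3 + 25·z^2 -68·z.


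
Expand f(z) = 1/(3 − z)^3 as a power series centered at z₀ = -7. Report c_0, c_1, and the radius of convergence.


Let w = z − z₀, so z = z₀ + w.
Then 3 − z = 3 − (z₀ + w) = (3 − z₀) − w = 10 − w.
f(z) = 1/(10 − w)^3 = (1/(10)^3) · (1 − w/(10))^{−3}.
By the binomial series (1−u)^{−3} = Σ_{n≥0} C(n+2, 2) u^n for |u|<1, with u = w/(10):
  c_n = C(n+2, 2) / (10)^(n+3).
  c_0 = 1/(10)^3 = 1/1000.
  c_1 = 3/(10)^4 = 3/10000.
The series is valid for |w/d| < 1, i.e. |z − z₀| < |d|.
Radius of convergence: R = |3 − z₀| = |10| = 10 (distance from z₀ to the singularity z = 3).

c_0 = 1/1000, c_1 = 3/10000; R = 10.


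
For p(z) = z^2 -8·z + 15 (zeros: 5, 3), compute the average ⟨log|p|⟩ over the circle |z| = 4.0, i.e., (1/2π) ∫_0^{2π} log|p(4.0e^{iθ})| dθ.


Zeros: 3, 5; r = 4.0.
Inside |z| < r: 3. Outside (|z| ≥ r): 5.
p(0) = 15, so log|p(0)| = log(15) = 2.7081.
Apply Jensen: I(r) = log|p(0)| + Σ_k log(r/|z_k|), summed over zeros inside |z| < r.
  log(r/|z_k|) for z_k = 3: log(4.0/3) = 0.2877
  Outside zeros (5) contribute nothing to the Jensen sum.
Sum over inside zeros: 0.2877.
I(r) = log|p(0)| + (inside sum) = 2.7081 + 0.2877 = 2.9957.
Note: since some zeros are outside |z| ≤ r, the simplified n·log(r) form does NOT apply — only the inside zeros contribute.

I(r) ≈ 2.9957.


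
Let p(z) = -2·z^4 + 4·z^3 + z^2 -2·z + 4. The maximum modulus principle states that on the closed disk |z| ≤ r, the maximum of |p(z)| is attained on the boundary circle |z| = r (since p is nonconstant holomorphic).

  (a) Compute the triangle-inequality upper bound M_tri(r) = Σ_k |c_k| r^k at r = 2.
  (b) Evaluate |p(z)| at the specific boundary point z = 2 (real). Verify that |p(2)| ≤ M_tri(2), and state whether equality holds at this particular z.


Coefficients: c_0 = 4, c_1 = -2, c_2 = 1, c_3 = 4, c_4 = -2. Radius r = 2.
Part (a). Triangle bound: M_tri(r) = Σ_k |c_k| r^k
  = |4|·2^0 + |-2|·2^1 + |1|·2^2 + |4|·2^3 + |-2|·2^4
  = 4 + 4 + 4 + 32 + 32 = 76.
This bounds M(r) := max_{|z|=r} |p(z)| from above; equality holds iff all terms c_k z^k can be made to align in phase at a single z on |z|=r.
Part (b). At z = 2 (real, on the circle |z| = r):
  p(2) = (4)·2^0 + (-2)·2^1 + (1)·2^2 + (4)·2^3 + (-2)·2^4 = 4.
  |p(2)| = 4.
Check: |p(2)| = 4 ≤ 76 = M_tri(2). ✓ Equality does not hold at z = 2 (the coefficients have mixed signs, so the terms do not all align in phase there).

M_tri(2) = 76; |p(2)| = 4; equality at z=2: no.


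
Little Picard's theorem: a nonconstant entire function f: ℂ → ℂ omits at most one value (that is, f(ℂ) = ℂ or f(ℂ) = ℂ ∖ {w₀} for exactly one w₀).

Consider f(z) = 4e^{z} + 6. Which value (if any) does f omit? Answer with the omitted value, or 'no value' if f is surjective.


Little Picard bounds the complement of f(ℂ) to at most one point.
e^{z} is never zero on ℂ, so 4·e^{z} takes every value in ℂ ∖ {0}. Adding 6 shifts the range to ℂ ∖ {6}. Thus f omits exactly the value 6.

Omitted value: 6.


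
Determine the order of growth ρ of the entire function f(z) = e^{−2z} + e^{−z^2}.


Each summand is entire of order 1 and 2 respectively (as in the single-exponential case). The order of a sum is at most the max of the orders, so ρ ≤ 2. For the lower bound: on |z|=r choose arg z so that -1z^2 is real positive; then |e^{-1z^2}| = e^{1r^2} while |e^{-2z}| ≤ e^{2r^1} = o(e^{1r^2}). So |f| ≥ e^{1r^2}(1 − o(1)) and ρ ≥ 2. Hence ρ = max(1, 2) = 2.
Therefore ρ = 2.

Order ρ = 2.


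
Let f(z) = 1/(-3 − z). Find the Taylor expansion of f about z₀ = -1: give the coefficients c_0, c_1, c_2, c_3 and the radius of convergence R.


Let w = z − z₀, so z = z₀ + w.
Then -3 − z = -3 − (z₀ + w) = (-3 − z₀) − w = -2 − w.
f(z) = 1/(-2 − w) = (1/(-2)) · 1/(1 − w/(-2)) = Σ_{n≥0} w^n / (-2)^(n+1).
So c_n = 1/(-2)^(n+1):
  c_0 = 1/(-2)^1 = -1/2.
  c_1 = 1/(-2)^2 = 1/4.
  c_2 = 1/(-2)^3 = -1/8.
  c_3 = 1/(-2)^4 = 1/16.
The series is valid for |w/d| < 1, i.e. |z − z₀| < |d|.
Radius of convergence: R = |-3 − z₀| = |-2| = 2 (distance from z₀ to the singularity z = -3).

c_0 = -1/2, c_1 = 1/4, c_2 = -1/8, c_3 = 1/16; R = 2.


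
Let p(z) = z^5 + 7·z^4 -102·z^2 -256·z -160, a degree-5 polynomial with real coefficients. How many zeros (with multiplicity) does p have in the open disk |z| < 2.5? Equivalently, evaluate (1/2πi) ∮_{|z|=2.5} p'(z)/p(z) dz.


The zeros of p are: (-3 + 1i), (-3 - 1i), -4, -1, 4.
Their magnitudes are: 3.162, 3.162, 4, 1, 4.
Zeros with |z| < R = 2.5: -1.
Count = 1.
By the argument principle, (1/2πi) ∮_{|z|=R} p'(z)/p(z) dz equals exactly this count.

Number of zeros inside |z| < 2.5: 1.


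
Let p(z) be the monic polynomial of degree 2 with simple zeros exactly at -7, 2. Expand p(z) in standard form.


The polynomial is p(z) = ∏_{α ∈ S} (z − α), where S = {-7, 2}.
Expanding the product yields: p(z) = z^2 + 5·z -14.
The resulting polynomial has degree 2 and real coefficients as required.

p(z) = z^2 + 5·z -14.


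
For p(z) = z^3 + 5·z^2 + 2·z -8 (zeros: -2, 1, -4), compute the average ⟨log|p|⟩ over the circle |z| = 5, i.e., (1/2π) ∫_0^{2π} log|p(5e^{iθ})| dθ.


Zeros: -4, -2, 1; r = 5.
Inside |z| < r: -4, -2, 1. Outside (|z| ≥ r): ∅.
p(0) = -8, so log|p(0)| = log(8) = 2.0794.
Apply Jensen: I(r) = log|p(0)| + Σ_k log(r/|z_k|), summed over zeros inside |z| < r.
  log(r/|z_k|) for z_k = -2: log(5/2) = 0.9163
  log(r/|z_k|) for z_k = 1: log(5/1) = 1.6094
  log(r/|z_k|) for z_k = -4: log(5/4) = 0.2231
Sum over inside zeros: 2.7489.
I(r) = log|p(0)| + (inside sum) = 2.0794 + 2.7489 = 4.8283.
Closed form (all zeros inside, monic): I(r) = n·log(r) = 3·log(5) = 4.8283. ✓

I(r) ≈ 4.8283.


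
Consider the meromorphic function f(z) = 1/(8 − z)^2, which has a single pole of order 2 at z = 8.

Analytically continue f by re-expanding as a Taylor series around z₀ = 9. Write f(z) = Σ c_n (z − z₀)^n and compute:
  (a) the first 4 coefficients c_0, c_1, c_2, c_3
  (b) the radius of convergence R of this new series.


Let w = z − z₀, so z = z₀ + w.
Then 8 − z = 8 − (z₀ + w) = (8 − z₀) − w = -1 − w.
f(z) = 1/(-1 − w)^2 = (1/(-1)^2) · (1 − w/(-1))^{−2}.
By the binomial series (1−u)^{−2} = Σ_{n≥0} C(n+1, 1) u^n for |u|<1, with u = w/(-1):
  c_n = C(n+1, 1) / (-1)^(n+2).
  c_0 = 1/(-1)^2 = 1.
  c_1 = 2/(-1)^3 = -2.
  c_2 = 3/(-1)^4 = 3.
  c_3 = 4/(-1)^5 = -4.
The series is valid for |w/d| < 1, i.e. |z − z₀| < |d|.
Radius of convergence: R = |8 − z₀| = |-1| = 1 (distance from z₀ to the singularity z = 8).

c_0 = 1, c_1 = -2, c_2 = 3, c_3 = -4; R = 1.


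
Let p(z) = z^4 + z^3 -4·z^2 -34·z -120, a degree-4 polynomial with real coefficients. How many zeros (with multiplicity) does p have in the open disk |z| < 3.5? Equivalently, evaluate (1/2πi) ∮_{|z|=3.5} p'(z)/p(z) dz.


The zeros of p are: 4, -3, (-1 + 3i), (-1 - 3i).
Their magnitudes are: 4, 3, 3.162, 3.162.
Zeros with |z| < R = 3.5: -3, (-1 + 3i), (-1 - 3i).
Count = 3.
By the argument principle, (1/2πi) ∮_{|z|=R} p'(z)/p(z) dz equals exactly this count.

Number of zeros inside |z| < 3.5: 3.


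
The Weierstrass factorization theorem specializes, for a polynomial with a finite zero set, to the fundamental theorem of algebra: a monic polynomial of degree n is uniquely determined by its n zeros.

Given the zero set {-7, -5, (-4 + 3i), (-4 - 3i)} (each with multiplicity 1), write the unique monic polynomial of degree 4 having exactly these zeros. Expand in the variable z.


The polynomial is p(z) = ∏_{α ∈ S} (z − α), where S = {-7, -5, (-4 + 3i), (-4 - 3i)}.
Expanding the product yields: p(z) = z^4 + 20·z^3 + 156·z^2 + 580·z + 875.
Note conjugate pairs combine to real quadratics: (z − (-4+3i))(z − (-4−3i)) = z² + 8z + 25.
The resulting polynomial has degree 4 and real coefficients as required.

p(z) = z^4 + 20·z^3 + 156·z^2 + 580·z + 875.


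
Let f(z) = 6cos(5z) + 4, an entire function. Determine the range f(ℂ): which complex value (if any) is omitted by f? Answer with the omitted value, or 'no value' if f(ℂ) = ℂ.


Little Picard bounds the complement of f(ℂ) to at most one point.
cos is entire and surjective onto ℂ: for every w ∈ ℂ, cos(ζ) = w has a solution ζ ∈ ℂ (e.g., via the complex inverse arccos). With ζ = 5z this gives z = ζ/(5). Then 6·cos(5z) takes every value in 6·ℂ = ℂ, and adding 4 is a bijection of ℂ. So f is surjective and omits no value. (Note: only on the real line is cos bounded by [−1, 1].)

Omitted value: no value.


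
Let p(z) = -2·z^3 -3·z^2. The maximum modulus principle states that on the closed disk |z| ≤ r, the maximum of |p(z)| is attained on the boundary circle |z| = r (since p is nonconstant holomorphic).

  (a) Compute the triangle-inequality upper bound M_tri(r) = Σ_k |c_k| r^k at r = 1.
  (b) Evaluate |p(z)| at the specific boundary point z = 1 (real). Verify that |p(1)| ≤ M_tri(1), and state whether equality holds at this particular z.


Coefficients: c_0 = 0, c_1 = 0, c_2 = -3, c_3 = -2. Radius r = 1.
Part (a). Triangle bound: M_tri(r) = Σ_k |c_k| r^k
  = |0|·1^0 + |0|·1^1 + |-3|·1^2 + |-2|·1^3
  = 0 + 0 + 3 + 2 = 5.
This bounds M(r) := max_{|z|=r} |p(z)| from above; equality holds iff all terms c_k z^k can be made to align in phase at a single z on |z|=r.
Part (b). At z = 1 (real, on the circle |z| = r):
  p(1) = (0)·1^0 + (0)·1^1 + (-3)·1^2 + (-2)·1^3 = -5.
  |p(1)| = 5.
Since all nonzero coefficients share the same sign, |p(1)| = 5 = M_tri(1); the triangle bound is attained at z = 1, so in fact M(r) = 5.

M_tri(1) = 5; |p(1)| = 5; equality at z=1: yes.
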